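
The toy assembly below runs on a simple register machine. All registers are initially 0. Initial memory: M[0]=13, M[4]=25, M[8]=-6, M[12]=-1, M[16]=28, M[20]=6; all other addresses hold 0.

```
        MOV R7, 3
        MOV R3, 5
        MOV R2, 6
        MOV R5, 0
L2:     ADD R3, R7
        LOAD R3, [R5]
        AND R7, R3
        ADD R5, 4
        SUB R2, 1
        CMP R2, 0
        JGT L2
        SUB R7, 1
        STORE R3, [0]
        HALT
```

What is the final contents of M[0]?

after MOV R7, 3: R7=3
after MOV R3, 5: R3=5
after MOV R2, 6: R2=6
after MOV R5, 0: R5=0
after ADD R3, R7: R3=5+3=8
after LOAD R3, [R5]: R3=M[0]=13
after AND R7, R3: R7=3&13=1
after ADD R5, 4: R5=0+4=4
after SUB R2, 1: R2=6-1=5
CMP R2, 0  (cmp 5,0)
JGT L2: taken
after ADD R3, R7: R3=13+1=14
after LOAD R3, [R5]: R3=M[4]=25
after AND R7, R3: R7=1&25=1
after ADD R5, 4: R5=4+4=8
after SUB R2, 1: R2=5-1=4
CMP R2, 0  (cmp 4,0)
JGT L2: taken
after ADD R3, R7: R3=25+1=26
after LOAD R3, [R5]: R3=M[8]=-6
after AND R7, R3: R7=1&(-6)=0
after ADD R5, 4: R5=8+4=12
after SUB R2, 1: R2=4-1=3
CMP R2, 0  (cmp 3,0)
JGT L2: taken
after ADD R3, R7: R3=(-6)+0=-6
after LOAD R3, [R5]: R3=M[12]=-1
after AND R7, R3: R7=0&(-1)=0
after ADD R5, 4: R5=12+4=16
after SUB R2, 1: R2=3-1=2
CMP R2, 0  (cmp 2,0)
JGT L2: taken
after ADD R3, R7: R3=(-1)+0=-1
after LOAD R3, [R5]: R3=M[16]=28
after AND R7, R3: R7=0&28=0
after ADD R5, 4: R5=16+4=20
after SUB R2, 1: R2=2-1=1
CMP R2, 0  (cmp 1,0)
JGT L2: taken
after ADD R3, R7: R3=28+0=28
after LOAD R3, [R5]: R3=M[20]=6
after AND R7, R3: R7=0&6=0
after ADD R5, 4: R5=20+4=24
after SUB R2, 1: R2=1-1=0
CMP R2, 0  (cmp 0,0)
JGT L2: not taken
after SUB R7, 1: R7=0-1=-1
STORE R3, [0] → M[0]=6
halt.

6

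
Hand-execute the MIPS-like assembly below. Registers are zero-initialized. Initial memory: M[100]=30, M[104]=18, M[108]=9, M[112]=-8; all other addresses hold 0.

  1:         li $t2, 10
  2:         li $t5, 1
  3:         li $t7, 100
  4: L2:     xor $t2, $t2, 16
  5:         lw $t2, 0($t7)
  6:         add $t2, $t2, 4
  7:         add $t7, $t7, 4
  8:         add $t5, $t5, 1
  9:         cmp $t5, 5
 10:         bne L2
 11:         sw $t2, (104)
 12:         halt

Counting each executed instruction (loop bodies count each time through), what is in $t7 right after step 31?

116

after li $t2, 10: $t2=10
after li $t5, 1: $t5=1
after li $t7, 100: $t7=100
after xor $t2, $t2, 16: $t2=10^16=26
after lw $t2, 0($t7): $t2=M[100]=30
after add $t2, $t2, 4: $t2=30+4=34
after add $t7, $t7, 4: $t7=100+4=104
after add $t5, $t5, 1: $t5=1+1=2
cmp $t5, 5  (cmp 2,5)
bne L2: taken
after xor $t2, $t2, 16: $t2=34^16=50
after lw $t2, 0($t7): $t2=M[104]=18
after add $t2, $t2, 4: $t2=18+4=22
after add $t7, $t7, 4: $t7=104+4=108
after add $t5, $t5, 1: $t5=2+1=3
cmp $t5, 5  (cmp 3,5)
bne L2: taken
after xor $t2, $t2, 16: $t2=22^16=6
after lw $t2, 0($t7): $t2=M[108]=9
after add $t2, $t2, 4: $t2=9+4=13
after add $t7, $t7, 4: $t7=108+4=112
after add $t5, $t5, 1: $t5=3+1=4
cmp $t5, 5  (cmp 4,5)
bne L2: taken
after xor $t2, $t2, 16: $t2=13^16=29
after lw $t2, 0($t7): $t2=M[112]=-8
after add $t2, $t2, 4: $t2=(-8)+4=-4
after add $t7, $t7, 4: $t7=112+4=116
after add $t5, $t5, 1: $t5=4+1=5
cmp $t5, 5  (cmp 5,5)
bne L2: not taken
After step 31: $t7 = 116.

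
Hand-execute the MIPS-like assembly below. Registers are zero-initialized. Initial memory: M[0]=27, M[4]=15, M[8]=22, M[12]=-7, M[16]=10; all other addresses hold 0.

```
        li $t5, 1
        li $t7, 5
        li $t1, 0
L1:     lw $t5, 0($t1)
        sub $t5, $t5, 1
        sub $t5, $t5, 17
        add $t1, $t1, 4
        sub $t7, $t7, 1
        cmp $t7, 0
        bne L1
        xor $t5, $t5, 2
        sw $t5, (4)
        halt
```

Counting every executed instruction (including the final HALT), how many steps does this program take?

41

after li $t5, 1: $t5=1
after li $t7, 5: $t7=5
after li $t1, 0: $t1=0
after lw $t5, 0($t1): $t5=M[0]=27
after sub $t5, $t5, 1: $t5=27-1=26
after sub $t5, $t5, 17: $t5=26-17=9
after add $t1, $t1, 4: $t1=0+4=4
after sub $t7, $t7, 1: $t7=5-1=4
cmp $t7, 0  (cmp 4,0)
bne L1: taken
after lw $t5, 0($t1): $t5=M[4]=15
after sub $t5, $t5, 1: $t5=15-1=14
after sub $t5, $t5, 17: $t5=14-17=-3
after add $t1, $t1, 4: $t1=4+4=8
after sub $t7, $t7, 1: $t7=4-1=3
cmp $t7, 0  (cmp 3,0)
bne L1: taken
after lw $t5, 0($t1): $t5=M[8]=22
after sub $t5, $t5, 1: $t5=22-1=21
after sub $t5, $t5, 17: $t5=21-17=4
after add $t1, $t1, 4: $t1=8+4=12
after sub $t7, $t7, 1: $t7=3-1=2
cmp $t7, 0  (cmp 2,0)
bne L1: taken
after lw $t5, 0($t1): $t5=M[12]=-7
after sub $t5, $t5, 1: $t5=(-7)-1=-8
after sub $t5, $t5, 17: $t5=(-8)-17=-25
after add $t1, $t1, 4: $t1=12+4=16
after sub $t7, $t7, 1: $t7=2-1=1
cmp $t7, 0  (cmp 1,0)
bne L1: taken
after lw $t5, 0($t1): $t5=M[16]=10
after sub $t5, $t5, 1: $t5=10-1=9
after sub $t5, $t5, 17: $t5=9-17=-8
after add $t1, $t1, 4: $t1=16+4=20
after sub $t7, $t7, 1: $t7=1-1=0
cmp $t7, 0  (cmp 0,0)
bne L1: not taken
after xor $t5, $t5, 2: $t5=(-8)^2=-6
sw $t5, (4) → M[4]=-6
halt.
Total executed instructions: 41.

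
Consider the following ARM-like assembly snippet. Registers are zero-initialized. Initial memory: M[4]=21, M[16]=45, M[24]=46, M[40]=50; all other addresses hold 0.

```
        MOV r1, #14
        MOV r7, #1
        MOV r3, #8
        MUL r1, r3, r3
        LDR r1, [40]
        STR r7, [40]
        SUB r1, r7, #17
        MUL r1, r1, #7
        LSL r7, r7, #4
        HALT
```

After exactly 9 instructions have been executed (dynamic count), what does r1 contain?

MOV r1, #14 → r1=14
MOV r7, #1 → r7=1
MOV r3, #8 → r3=8
MUL r1, r3, r3 → r1=8*8=64
LDR r1, [40] → r1=M[40]=50
STR r7, [40] → M[40]=1
SUB r1, r7, #17 → r1=1-17=-16
MUL r1, r1, #7 → r1=(-16)*7=-112
LSL r7, r7, #4 → r7=1<<4=16
After step 9: r1 = -112.

-112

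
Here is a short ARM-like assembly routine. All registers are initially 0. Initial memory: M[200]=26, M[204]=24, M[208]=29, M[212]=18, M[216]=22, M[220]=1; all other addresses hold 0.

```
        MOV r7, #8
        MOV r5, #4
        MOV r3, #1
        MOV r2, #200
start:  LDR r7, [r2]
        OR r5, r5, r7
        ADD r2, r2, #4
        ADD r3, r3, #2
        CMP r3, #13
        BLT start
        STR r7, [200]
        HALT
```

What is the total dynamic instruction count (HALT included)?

42

MOV r7, #8 → r7=8
MOV r5, #4 → r5=4
MOV r3, #1 → r3=1
MOV r2, #200 → r2=200
LDR r7, [r2] → r7=M[200]=26
OR r5, r5, r7 → r5=4|26=30
ADD r2, r2, #4 → r2=200+4=204
ADD r3, r3, #2 → r3=1+2=3
CMP r3, #13  (cmp 3,13)
BLT start: taken
LDR r7, [r2] → r7=M[204]=24
OR r5, r5, r7 → r5=30|24=30
ADD r2, r2, #4 → r2=204+4=208
ADD r3, r3, #2 → r3=3+2=5
CMP r3, #13  (cmp 5,13)
BLT start: taken
LDR r7, [r2] → r7=M[208]=29
OR r5, r5, r7 → r5=30|29=31
ADD r2, r2, #4 → r2=208+4=212
ADD r3, r3, #2 → r3=5+2=7
CMP r3, #13  (cmp 7,13)
BLT start: taken
LDR r7, [r2] → r7=M[212]=18
OR r5, r5, r7 → r5=31|18=31
ADD r2, r2, #4 → r2=212+4=216
ADD r3, r3, #2 → r3=7+2=9
CMP r3, #13  (cmp 9,13)
BLT start: taken
LDR r7, [r2] → r7=M[216]=22
OR r5, r5, r7 → r5=31|22=31
ADD r2, r2, #4 → r2=216+4=220
ADD r3, r3, #2 → r3=9+2=11
CMP r3, #13  (cmp 11,13)
BLT start: taken
LDR r7, [r2] → r7=M[220]=1
OR r5, r5, r7 → r5=31|1=31
ADD r2, r2, #4 → r2=220+4=224
ADD r3, r3, #2 → r3=11+2=13
CMP r3, #13  (cmp 13,13)
BLT start: not taken
STR r7, [200] → M[200]=1
halt.
Total executed instructions: 42.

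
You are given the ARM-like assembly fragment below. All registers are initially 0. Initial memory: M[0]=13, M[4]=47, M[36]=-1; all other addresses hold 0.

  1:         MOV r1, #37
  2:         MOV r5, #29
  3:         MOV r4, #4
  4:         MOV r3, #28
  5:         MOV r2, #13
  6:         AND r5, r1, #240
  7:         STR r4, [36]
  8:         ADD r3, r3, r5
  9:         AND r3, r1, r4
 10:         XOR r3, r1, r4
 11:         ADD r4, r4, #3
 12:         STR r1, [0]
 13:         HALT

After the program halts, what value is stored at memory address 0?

MOV r1, #37 → r1=37
MOV r5, #29 → r5=29
MOV r4, #4 → r4=4
MOV r3, #28 → r3=28
MOV r2, #13 → r2=13
AND r5, r1, #240 → r5=37&240=32
STR r4, [36] → M[36]=4
ADD r3, r3, r5 → r3=28+32=60
AND r3, r1, r4 → r3=37&4=4
XOR r3, r1, r4 → r3=37^4=33
ADD r4, r4, #3 → r4=4+3=7
STR r1, [0] → M[0]=37
halt.

37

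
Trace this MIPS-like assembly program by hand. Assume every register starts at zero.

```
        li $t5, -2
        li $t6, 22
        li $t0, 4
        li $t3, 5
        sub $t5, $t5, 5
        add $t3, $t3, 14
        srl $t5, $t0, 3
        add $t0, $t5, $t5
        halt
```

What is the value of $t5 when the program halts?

$t5=-2
$t6=22
$t0=4
$t3=5
$t5=(-2)-5=-7
$t3=5+14=19
$t5=4>>3=0
$t0=0+0=0
halt.

0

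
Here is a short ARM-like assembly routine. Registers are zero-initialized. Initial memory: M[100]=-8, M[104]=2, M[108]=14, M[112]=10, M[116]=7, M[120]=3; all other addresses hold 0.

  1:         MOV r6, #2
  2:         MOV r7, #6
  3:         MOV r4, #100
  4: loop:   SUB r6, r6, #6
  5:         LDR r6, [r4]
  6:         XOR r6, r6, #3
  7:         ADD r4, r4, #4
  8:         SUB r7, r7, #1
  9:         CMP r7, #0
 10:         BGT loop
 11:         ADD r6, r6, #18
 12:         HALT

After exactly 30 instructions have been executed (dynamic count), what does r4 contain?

116

r6=2
r7=6
r4=100
r6=2-6=-4
r6=M[100]=-8
r6=(-8)^3=-5
r4=100+4=104
r7=6-1=5
CMP r7, #0  (cmp 5,0)
BGT loop: taken
r6=(-5)-6=-11
r6=M[104]=2
r6=2^3=1
r4=104+4=108
r7=5-1=4
CMP r7, #0  (cmp 4,0)
BGT loop: taken
r6=1-6=-5
r6=M[108]=14
r6=14^3=13
r4=108+4=112
r7=4-1=3
CMP r7, #0  (cmp 3,0)
BGT loop: taken
r6=13-6=7
r6=M[112]=10
r6=10^3=9
r4=112+4=116
r7=3-1=2
CMP r7, #0  (cmp 2,0)
After step 30: r4 = 116.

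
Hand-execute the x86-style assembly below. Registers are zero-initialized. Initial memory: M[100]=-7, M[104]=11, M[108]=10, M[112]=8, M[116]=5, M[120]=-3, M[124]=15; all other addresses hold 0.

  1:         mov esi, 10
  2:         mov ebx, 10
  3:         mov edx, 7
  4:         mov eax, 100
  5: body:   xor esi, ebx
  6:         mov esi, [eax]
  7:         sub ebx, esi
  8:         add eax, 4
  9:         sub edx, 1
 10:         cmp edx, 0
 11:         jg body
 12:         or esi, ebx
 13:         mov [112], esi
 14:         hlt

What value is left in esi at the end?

after mov esi, 10: esi=10
after mov ebx, 10: ebx=10
after mov edx, 7: edx=7
after mov eax, 100: eax=100
after xor esi, ebx: esi=10^10=0
after mov esi, [eax]: esi=M[100]=-7
after sub ebx, esi: ebx=10-(-7)=17
after add eax, 4: eax=100+4=104
after sub edx, 1: edx=7-1=6
cmp edx, 0  (cmp 6,0)
jg body: taken
after xor esi, ebx: esi=(-7)^17=-24
after mov esi, [eax]: esi=M[104]=11
after sub ebx, esi: ebx=17-11=6
after add eax, 4: eax=104+4=108
after sub edx, 1: edx=6-1=5
cmp edx, 0  (cmp 5,0)
jg body: taken
after xor esi, ebx: esi=11^6=13
after mov esi, [eax]: esi=M[108]=10
after sub ebx, esi: ebx=6-10=-4
after add eax, 4: eax=108+4=112
after sub edx, 1: edx=5-1=4
cmp edx, 0  (cmp 4,0)
jg body: taken
after xor esi, ebx: esi=10^(-4)=-10
after mov esi, [eax]: esi=M[112]=8
after sub ebx, esi: ebx=(-4)-8=-12
after add eax, 4: eax=112+4=116
after sub edx, 1: edx=4-1=3
cmp edx, 0  (cmp 3,0)
jg body: taken
after xor esi, ebx: esi=8^(-12)=-4
after mov esi, [eax]: esi=M[116]=5
after sub ebx, esi: ebx=(-12)-5=-17
after add eax, 4: eax=116+4=120
after sub edx, 1: edx=3-1=2
cmp edx, 0  (cmp 2,0)
jg body: taken
after xor esi, ebx: esi=5^(-17)=-22
after mov esi, [eax]: esi=M[120]=-3
after sub ebx, esi: ebx=(-17)-(-3)=-14
after add eax, 4: eax=120+4=124
after sub edx, 1: edx=2-1=1
cmp edx, 0  (cmp 1,0)
jg body: taken
after xor esi, ebx: esi=(-3)^(-14)=15
after mov esi, [eax]: esi=M[124]=15
after sub ebx, esi: ebx=(-14)-15=-29
after add eax, 4: eax=124+4=128
after sub edx, 1: edx=1-1=0
cmp edx, 0  (cmp 0,0)
jg body: not taken
after or esi, ebx: esi=15|(-29)=-17
mov [112], esi → M[112]=-17
halt.

-17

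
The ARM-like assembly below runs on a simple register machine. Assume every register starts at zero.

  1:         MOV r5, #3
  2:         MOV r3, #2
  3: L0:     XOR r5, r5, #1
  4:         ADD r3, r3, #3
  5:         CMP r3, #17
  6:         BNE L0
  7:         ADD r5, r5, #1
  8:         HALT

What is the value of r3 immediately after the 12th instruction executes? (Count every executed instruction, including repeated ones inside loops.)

r5=3
r3=2
r5=3^1=2
r3=2+3=5
CMP r3, #17  (cmp 5,17)
BNE L0: taken
r5=2^1=3
r3=5+3=8
CMP r3, #17  (cmp 8,17)
BNE L0: taken
r5=3^1=2
r3=8+3=11
After step 12: r3 = 11.

11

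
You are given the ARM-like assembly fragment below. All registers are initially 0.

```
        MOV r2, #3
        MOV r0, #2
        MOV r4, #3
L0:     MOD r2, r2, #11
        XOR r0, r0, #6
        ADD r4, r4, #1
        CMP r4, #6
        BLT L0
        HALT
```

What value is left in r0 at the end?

MOV r2, #3 → r2=3
MOV r0, #2 → r0=2
MOV r4, #3 → r4=3
MOD r2, r2, #11 → r2=3%11=3
XOR r0, r0, #6 → r0=2^6=4
ADD r4, r4, #1 → r4=3+1=4
CMP r4, #6  (cmp 4,6)
BLT L0: taken
MOD r2, r2, #11 → r2=3%11=3
XOR r0, r0, #6 → r0=4^6=2
ADD r4, r4, #1 → r4=4+1=5
CMP r4, #6  (cmp 5,6)
BLT L0: taken
MOD r2, r2, #11 → r2=3%11=3
XOR r0, r0, #6 → r0=2^6=4
ADD r4, r4, #1 → r4=5+1=6
CMP r4, #6  (cmp 6,6)
BLT L0: not taken
halt.

4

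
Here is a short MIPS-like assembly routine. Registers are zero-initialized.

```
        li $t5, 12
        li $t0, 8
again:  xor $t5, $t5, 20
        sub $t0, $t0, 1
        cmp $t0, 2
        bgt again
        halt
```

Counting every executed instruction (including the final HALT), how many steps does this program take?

27

after li $t5, 12: $t5=12
after li $t0, 8: $t0=8
after xor $t5, $t5, 20: $t5=12^20=24
after sub $t0, $t0, 1: $t0=8-1=7
cmp $t0, 2  (cmp 7,2)
bgt again: taken
after xor $t5, $t5, 20: $t5=24^20=12
after sub $t0, $t0, 1: $t0=7-1=6
cmp $t0, 2  (cmp 6,2)
bgt again: taken
after xor $t5, $t5, 20: $t5=12^20=24
after sub $t0, $t0, 1: $t0=6-1=5
cmp $t0, 2  (cmp 5,2)
bgt again: taken
after xor $t5, $t5, 20: $t5=24^20=12
after sub $t0, $t0, 1: $t0=5-1=4
cmp $t0, 2  (cmp 4,2)
bgt again: taken
after xor $t5, $t5, 20: $t5=12^20=24
after sub $t0, $t0, 1: $t0=4-1=3
cmp $t0, 2  (cmp 3,2)
bgt again: taken
after xor $t5, $t5, 20: $t5=24^20=12
after sub $t0, $t0, 1: $t0=3-1=2
cmp $t0, 2  (cmp 2,2)
bgt again: not taken
halt.
Total executed instructions: 27.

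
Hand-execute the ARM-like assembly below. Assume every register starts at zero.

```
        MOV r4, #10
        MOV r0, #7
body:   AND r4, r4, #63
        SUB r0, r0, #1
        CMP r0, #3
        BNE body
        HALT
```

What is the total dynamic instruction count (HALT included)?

MOV r4, #10 → r4=10
MOV r0, #7 → r0=7
AND r4, r4, #63 → r4=10&63=10
SUB r0, r0, #1 → r0=7-1=6
CMP r0, #3  (cmp 6,3)
BNE body: taken
AND r4, r4, #63 → r4=10&63=10
SUB r0, r0, #1 → r0=6-1=5
CMP r0, #3  (cmp 5,3)
BNE body: taken
AND r4, r4, #63 → r4=10&63=10
SUB r0, r0, #1 → r0=5-1=4
CMP r0, #3  (cmp 4,3)
BNE body: taken
AND r4, r4, #63 → r4=10&63=10
SUB r0, r0, #1 → r0=4-1=3
CMP r0, #3  (cmp 3,3)
BNE body: not taken
halt.
Total executed instructions: 19.

19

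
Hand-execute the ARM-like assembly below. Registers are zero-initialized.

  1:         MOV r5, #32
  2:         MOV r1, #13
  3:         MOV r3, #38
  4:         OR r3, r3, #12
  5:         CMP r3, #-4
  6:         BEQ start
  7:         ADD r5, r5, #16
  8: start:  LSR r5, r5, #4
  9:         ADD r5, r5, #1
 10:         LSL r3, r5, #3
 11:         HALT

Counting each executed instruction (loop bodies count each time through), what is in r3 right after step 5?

46

after MOV r5, #32: r5=32
after MOV r1, #13: r1=13
after MOV r3, #38: r3=38
after OR r3, r3, #12: r3=38|12=46
CMP r3, #-4  (cmp 46,-4)
After step 5: r3 = 46.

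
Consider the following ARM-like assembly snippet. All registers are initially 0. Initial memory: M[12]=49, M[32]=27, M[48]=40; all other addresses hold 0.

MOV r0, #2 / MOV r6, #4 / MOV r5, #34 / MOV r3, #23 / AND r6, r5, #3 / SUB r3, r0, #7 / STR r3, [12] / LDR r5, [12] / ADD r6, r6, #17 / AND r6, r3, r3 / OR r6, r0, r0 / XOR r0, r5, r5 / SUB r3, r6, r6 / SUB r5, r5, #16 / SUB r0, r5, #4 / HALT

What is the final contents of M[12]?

-5

r0=2
r6=4
r5=34
r3=23
r6=34&3=2
r3=2-7=-5
STR r3, [12] → M[12]=-5
r5=M[12]=-5
r6=2+17=19
r6=(-5)&(-5)=-5
r6=2|2=2
r0=(-5)^(-5)=0
r3=2-2=0
r5=(-5)-16=-21
r0=(-21)-4=-25
halt.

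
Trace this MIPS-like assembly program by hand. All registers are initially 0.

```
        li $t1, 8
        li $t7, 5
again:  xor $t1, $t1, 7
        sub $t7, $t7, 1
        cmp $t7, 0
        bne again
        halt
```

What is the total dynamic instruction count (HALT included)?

23

$t1=8
$t7=5
$t1=8^7=15
$t7=5-1=4
cmp $t7, 0  (cmp 4,0)
bne again: taken
$t1=15^7=8
$t7=4-1=3
cmp $t7, 0  (cmp 3,0)
bne again: taken
$t1=8^7=15
$t7=3-1=2
cmp $t7, 0  (cmp 2,0)
bne again: taken
$t1=15^7=8
$t7=2-1=1
cmp $t7, 0  (cmp 1,0)
bne again: taken
$t1=8^7=15
$t7=1-1=0
cmp $t7, 0  (cmp 0,0)
bne again: not taken
halt.
Total executed instructions: 23.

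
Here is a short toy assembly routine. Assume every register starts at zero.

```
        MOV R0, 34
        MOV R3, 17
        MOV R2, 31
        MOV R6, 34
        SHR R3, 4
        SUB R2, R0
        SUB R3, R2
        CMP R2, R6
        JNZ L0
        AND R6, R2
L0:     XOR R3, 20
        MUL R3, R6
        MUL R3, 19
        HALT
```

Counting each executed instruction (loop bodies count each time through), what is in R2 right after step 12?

-3

after MOV R0, 34: R0=34
after MOV R3, 17: R3=17
after MOV R2, 31: R2=31
after MOV R6, 34: R6=34
after SHR R3, 4: R3=17>>4=1
after SUB R2, R0: R2=31-34=-3
after SUB R3, R2: R3=1-(-3)=4
CMP R2, R6  (cmp -3,34)
JNZ L0: taken
after XOR R3, 20: R3=4^20=16
after MUL R3, R6: R3=16*34=544
after MUL R3, 19: R3=544*19=10336
After step 12: R2 = -3.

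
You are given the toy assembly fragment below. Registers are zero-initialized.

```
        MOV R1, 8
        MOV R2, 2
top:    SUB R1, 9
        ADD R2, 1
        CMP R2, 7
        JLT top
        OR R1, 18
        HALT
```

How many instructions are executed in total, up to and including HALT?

24

MOV R1, 8 → R1=8
MOV R2, 2 → R2=2
SUB R1, 9 → R1=8-9=-1
ADD R2, 1 → R2=2+1=3
CMP R2, 7  (cmp 3,7)
JLT top: taken
SUB R1, 9 → R1=(-1)-9=-10
ADD R2, 1 → R2=3+1=4
CMP R2, 7  (cmp 4,7)
JLT top: taken
SUB R1, 9 → R1=(-10)-9=-19
ADD R2, 1 → R2=4+1=5
CMP R2, 7  (cmp 5,7)
JLT top: taken
SUB R1, 9 → R1=(-19)-9=-28
ADD R2, 1 → R2=5+1=6
CMP R2, 7  (cmp 6,7)
JLT top: taken
SUB R1, 9 → R1=(-28)-9=-37
ADD R2, 1 → R2=6+1=7
CMP R2, 7  (cmp 7,7)
JLT top: not taken
OR R1, 18 → R1=(-37)|18=-37
halt.
Total executed instructions: 24.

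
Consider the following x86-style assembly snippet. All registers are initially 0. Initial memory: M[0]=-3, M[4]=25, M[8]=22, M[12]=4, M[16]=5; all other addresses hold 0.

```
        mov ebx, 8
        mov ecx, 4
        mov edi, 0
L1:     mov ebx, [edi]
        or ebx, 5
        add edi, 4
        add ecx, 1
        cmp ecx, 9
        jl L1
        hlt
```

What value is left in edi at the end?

20

mov ebx, 8 → ebx=8
mov ecx, 4 → ecx=4
mov edi, 0 → edi=0
mov ebx, [edi] → ebx=M[0]=-3
or ebx, 5 → ebx=(-3)|5=-3
add edi, 4 → edi=0+4=4
add ecx, 1 → ecx=4+1=5
cmp ecx, 9  (cmp 5,9)
jl L1: taken
mov ebx, [edi] → ebx=M[4]=25
or ebx, 5 → ebx=25|5=29
add edi, 4 → edi=4+4=8
add ecx, 1 → ecx=5+1=6
cmp ecx, 9  (cmp 6,9)
jl L1: taken
mov ebx, [edi] → ebx=M[8]=22
or ebx, 5 → ebx=22|5=23
add edi, 4 → edi=8+4=12
add ecx, 1 → ecx=6+1=7
cmp ecx, 9  (cmp 7,9)
jl L1: taken
mov ebx, [edi] → ebx=M[12]=4
or ebx, 5 → ebx=4|5=5
add edi, 4 → edi=12+4=16
add ecx, 1 → ecx=7+1=8
cmp ecx, 9  (cmp 8,9)
jl L1: taken
mov ebx, [edi] → ebx=M[16]=5
or ebx, 5 → ebx=5|5=5
add edi, 4 → edi=16+4=20
add ecx, 1 → ecx=8+1=9
cmp ecx, 9  (cmp 9,9)
jl L1: not taken
halt.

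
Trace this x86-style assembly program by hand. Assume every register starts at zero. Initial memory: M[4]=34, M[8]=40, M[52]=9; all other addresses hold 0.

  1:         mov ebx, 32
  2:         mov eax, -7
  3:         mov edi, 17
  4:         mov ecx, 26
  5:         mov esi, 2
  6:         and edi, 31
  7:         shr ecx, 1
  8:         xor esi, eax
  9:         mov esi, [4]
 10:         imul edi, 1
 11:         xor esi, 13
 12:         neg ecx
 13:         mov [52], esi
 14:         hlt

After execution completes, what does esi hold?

47

mov ebx, 32 → ebx=32
mov eax, -7 → eax=-7
mov edi, 17 → edi=17
mov ecx, 26 → ecx=26
mov esi, 2 → esi=2
and edi, 31 → edi=17&31=17
shr ecx, 1 → ecx=26>>1=13
xor esi, eax → esi=2^(-7)=-5
mov esi, [4] → esi=M[4]=34
imul edi, 1 → edi=17*1=17
xor esi, 13 → esi=34^13=47
neg ecx → ecx=-(13)=-13
mov [52], esi → M[52]=47
halt.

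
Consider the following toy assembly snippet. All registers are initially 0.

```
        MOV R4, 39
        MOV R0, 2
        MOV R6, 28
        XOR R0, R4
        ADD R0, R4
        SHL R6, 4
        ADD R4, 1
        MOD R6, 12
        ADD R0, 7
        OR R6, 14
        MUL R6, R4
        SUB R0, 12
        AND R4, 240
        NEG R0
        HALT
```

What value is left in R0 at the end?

-71

MOV R4, 39 → R4=39
MOV R0, 2 → R0=2
MOV R6, 28 → R6=28
XOR R0, R4 → R0=2^39=37
ADD R0, R4 → R0=37+39=76
SHL R6, 4 → R6=28<<4=448
ADD R4, 1 → R4=39+1=40
MOD R6, 12 → R6=448%12=4
ADD R0, 7 → R0=76+7=83
OR R6, 14 → R6=4|14=14
MUL R6, R4 → R6=14*40=560
SUB R0, 12 → R0=83-12=71
AND R4, 240 → R4=40&240=32
NEG R0 → R0=-(71)=-71
halt.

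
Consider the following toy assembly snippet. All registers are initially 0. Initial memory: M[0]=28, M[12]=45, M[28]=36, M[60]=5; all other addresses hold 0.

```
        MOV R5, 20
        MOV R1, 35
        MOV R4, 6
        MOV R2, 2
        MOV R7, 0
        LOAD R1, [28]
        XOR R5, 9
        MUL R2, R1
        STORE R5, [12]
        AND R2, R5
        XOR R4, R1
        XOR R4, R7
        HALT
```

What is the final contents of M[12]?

29

MOV R5, 20 → R5=20
MOV R1, 35 → R1=35
MOV R4, 6 → R4=6
MOV R2, 2 → R2=2
MOV R7, 0 → R7=0
LOAD R1, [28] → R1=M[28]=36
XOR R5, 9 → R5=20^9=29
MUL R2, R1 → R2=2*36=72
STORE R5, [12] → M[12]=29
AND R2, R5 → R2=72&29=8
XOR R4, R1 → R4=6^36=34
XOR R4, R7 → R4=34^0=34
halt.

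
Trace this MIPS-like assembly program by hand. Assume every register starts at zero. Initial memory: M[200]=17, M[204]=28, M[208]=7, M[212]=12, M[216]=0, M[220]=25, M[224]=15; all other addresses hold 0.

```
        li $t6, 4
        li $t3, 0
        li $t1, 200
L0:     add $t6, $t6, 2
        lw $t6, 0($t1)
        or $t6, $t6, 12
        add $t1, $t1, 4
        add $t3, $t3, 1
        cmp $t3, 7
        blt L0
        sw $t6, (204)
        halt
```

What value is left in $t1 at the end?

$t6=4
$t3=0
$t1=200
$t6=4+2=6
$t6=M[200]=17
$t6=17|12=29
$t1=200+4=204
$t3=0+1=1
cmp $t3, 7  (cmp 1,7)
blt L0: taken
$t6=29+2=31
$t6=M[204]=28
$t6=28|12=28
$t1=204+4=208
$t3=1+1=2
cmp $t3, 7  (cmp 2,7)
blt L0: taken
$t6=28+2=30
$t6=M[208]=7
$t6=7|12=15
$t1=208+4=212
$t3=2+1=3
cmp $t3, 7  (cmp 3,7)
blt L0: taken
$t6=15+2=17
$t6=M[212]=12
$t6=12|12=12
$t1=212+4=216
$t3=3+1=4
cmp $t3, 7  (cmp 4,7)
blt L0: taken
$t6=12+2=14
$t6=M[216]=0
$t6=0|12=12
$t1=216+4=220
$t3=4+1=5
cmp $t3, 7  (cmp 5,7)
blt L0: taken
$t6=12+2=14
$t6=M[220]=25
$t6=25|12=29
$t1=220+4=224
$t3=5+1=6
cmp $t3, 7  (cmp 6,7)
blt L0: taken
$t6=29+2=31
$t6=M[224]=15
$t6=15|12=15
$t1=224+4=228
$t3=6+1=7
cmp $t3, 7  (cmp 7,7)
blt L0: not taken
sw $t6, (204) → M[204]=15
halt.

228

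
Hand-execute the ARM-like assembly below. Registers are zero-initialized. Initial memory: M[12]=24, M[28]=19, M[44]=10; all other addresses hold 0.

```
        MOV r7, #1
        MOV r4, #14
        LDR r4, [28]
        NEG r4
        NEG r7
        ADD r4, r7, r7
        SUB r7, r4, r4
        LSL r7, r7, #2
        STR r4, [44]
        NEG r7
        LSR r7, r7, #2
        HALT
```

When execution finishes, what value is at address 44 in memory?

r7=1
r4=14
r4=M[28]=19
r4=-(19)=-19
r7=-(1)=-1
r4=(-1)+(-1)=-2
r7=(-2)-(-2)=0
r7=0<<2=0
STR r4, [44] → M[44]=-2
r7=-(0)=0
r7=0>>2=0
halt.

-2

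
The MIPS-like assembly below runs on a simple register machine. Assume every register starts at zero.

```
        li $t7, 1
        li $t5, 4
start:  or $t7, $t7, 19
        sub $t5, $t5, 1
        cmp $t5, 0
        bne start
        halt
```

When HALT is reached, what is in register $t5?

0

$t7=1
$t5=4
$t7=1|19=19
$t5=4-1=3
cmp $t5, 0  (cmp 3,0)
bne start: taken
$t7=19|19=19
$t5=3-1=2
cmp $t5, 0  (cmp 2,0)
bne start: taken
$t7=19|19=19
$t5=2-1=1
cmp $t5, 0  (cmp 1,0)
bne start: taken
$t7=19|19=19
$t5=1-1=0
cmp $t5, 0  (cmp 0,0)
bne start: not taken
halt.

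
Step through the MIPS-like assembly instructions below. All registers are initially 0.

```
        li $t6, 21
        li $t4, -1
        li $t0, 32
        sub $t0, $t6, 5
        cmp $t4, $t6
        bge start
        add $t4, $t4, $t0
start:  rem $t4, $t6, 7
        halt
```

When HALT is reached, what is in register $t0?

16

$t6=21
$t4=-1
$t0=32
$t0=21-5=16
cmp $t4, $t6  (cmp -1,21)
bge start: not taken
$t4=(-1)+16=15
$t4=21%7=0
halt.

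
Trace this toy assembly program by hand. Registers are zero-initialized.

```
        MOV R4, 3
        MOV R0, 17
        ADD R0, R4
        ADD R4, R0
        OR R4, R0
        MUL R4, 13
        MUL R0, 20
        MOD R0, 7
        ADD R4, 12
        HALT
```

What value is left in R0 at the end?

1

MOV R4, 3 → R4=3
MOV R0, 17 → R0=17
ADD R0, R4 → R0=17+3=20
ADD R4, R0 → R4=3+20=23
OR R4, R0 → R4=23|20=23
MUL R4, 13 → R4=23*13=299
MUL R0, 20 → R0=20*20=400
MOD R0, 7 → R0=400%7=1
ADD R4, 12 → R4=299+12=311
halt.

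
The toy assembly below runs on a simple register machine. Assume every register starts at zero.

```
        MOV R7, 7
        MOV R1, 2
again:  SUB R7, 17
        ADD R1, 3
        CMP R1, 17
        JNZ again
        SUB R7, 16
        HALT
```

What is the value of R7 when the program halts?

R7=7
R1=2
R7=7-17=-10
R1=2+3=5
CMP R1, 17  (cmp 5,17)
JNZ again: taken
R7=(-10)-17=-27
R1=5+3=8
CMP R1, 17  (cmp 8,17)
JNZ again: taken
R7=(-27)-17=-44
R1=8+3=11
CMP R1, 17  (cmp 11,17)
JNZ again: taken
R7=(-44)-17=-61
R1=11+3=14
CMP R1, 17  (cmp 14,17)
JNZ again: taken
R7=(-61)-17=-78
R1=14+3=17
CMP R1, 17  (cmp 17,17)
JNZ again: not taken
R7=(-78)-16=-94
halt.

-94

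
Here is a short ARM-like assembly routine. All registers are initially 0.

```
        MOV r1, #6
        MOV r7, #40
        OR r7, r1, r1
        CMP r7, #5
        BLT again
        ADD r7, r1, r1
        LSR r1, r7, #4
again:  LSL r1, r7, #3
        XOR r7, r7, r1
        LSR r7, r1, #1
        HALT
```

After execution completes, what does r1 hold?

r1=6
r7=40
r7=6|6=6
CMP r7, #5  (cmp 6,5)
BLT again: not taken
r7=6+6=12
r1=12>>4=0
r1=12<<3=96
r7=12^96=108
r7=96>>1=48
halt.

96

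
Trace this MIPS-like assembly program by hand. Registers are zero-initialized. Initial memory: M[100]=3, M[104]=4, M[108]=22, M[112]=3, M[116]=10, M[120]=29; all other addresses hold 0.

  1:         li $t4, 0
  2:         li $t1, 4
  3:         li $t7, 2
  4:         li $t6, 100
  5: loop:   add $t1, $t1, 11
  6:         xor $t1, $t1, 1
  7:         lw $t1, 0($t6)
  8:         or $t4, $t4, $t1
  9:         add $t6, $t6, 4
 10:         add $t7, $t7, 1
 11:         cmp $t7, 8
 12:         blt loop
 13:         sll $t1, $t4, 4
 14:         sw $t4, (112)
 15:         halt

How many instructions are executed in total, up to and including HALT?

after li $t4, 0: $t4=0
after li $t1, 4: $t1=4
after li $t7, 2: $t7=2
after li $t6, 100: $t6=100
after add $t1, $t1, 11: $t1=4+11=15
after xor $t1, $t1, 1: $t1=15^1=14
after lw $t1, 0($t6): $t1=M[100]=3
after or $t4, $t4, $t1: $t4=0|3=3
after add $t6, $t6, 4: $t6=100+4=104
after add $t7, $t7, 1: $t7=2+1=3
cmp $t7, 8  (cmp 3,8)
blt loop: taken
after add $t1, $t1, 11: $t1=3+11=14
after xor $t1, $t1, 1: $t1=14^1=15
after lw $t1, 0($t6): $t1=M[104]=4
after or $t4, $t4, $t1: $t4=3|4=7
after add $t6, $t6, 4: $t6=104+4=108
after add $t7, $t7, 1: $t7=3+1=4
cmp $t7, 8  (cmp 4,8)
blt loop: taken
after add $t1, $t1, 11: $t1=4+11=15
after xor $t1, $t1, 1: $t1=15^1=14
after lw $t1, 0($t6): $t1=M[108]=22
after or $t4, $t4, $t1: $t4=7|22=23
after add $t6, $t6, 4: $t6=108+4=112
after add $t7, $t7, 1: $t7=4+1=5
cmp $t7, 8  (cmp 5,8)
blt loop: taken
after add $t1, $t1, 11: $t1=22+11=33
after xor $t1, $t1, 1: $t1=33^1=32
after lw $t1, 0($t6): $t1=M[112]=3
after or $t4, $t4, $t1: $t4=23|3=23
after add $t6, $t6, 4: $t6=112+4=116
after add $t7, $t7, 1: $t7=5+1=6
cmp $t7, 8  (cmp 6,8)
blt loop: taken
after add $t1, $t1, 11: $t1=3+11=14
after xor $t1, $t1, 1: $t1=14^1=15
after lw $t1, 0($t6): $t1=M[116]=10
after or $t4, $t4, $t1: $t4=23|10=31
after add $t6, $t6, 4: $t6=116+4=120
after add $t7, $t7, 1: $t7=6+1=7
cmp $t7, 8  (cmp 7,8)
blt loop: taken
after add $t1, $t1, 11: $t1=10+11=21
after xor $t1, $t1, 1: $t1=21^1=20
after lw $t1, 0($t6): $t1=M[120]=29
after or $t4, $t4, $t1: $t4=31|29=31
after add $t6, $t6, 4: $t6=120+4=124
after add $t7, $t7, 1: $t7=7+1=8
cmp $t7, 8  (cmp 8,8)
blt loop: not taken
after sll $t1, $t4, 4: $t1=31<<4=496
sw $t4, (112) → M[112]=31
halt.
Total executed instructions: 55.

55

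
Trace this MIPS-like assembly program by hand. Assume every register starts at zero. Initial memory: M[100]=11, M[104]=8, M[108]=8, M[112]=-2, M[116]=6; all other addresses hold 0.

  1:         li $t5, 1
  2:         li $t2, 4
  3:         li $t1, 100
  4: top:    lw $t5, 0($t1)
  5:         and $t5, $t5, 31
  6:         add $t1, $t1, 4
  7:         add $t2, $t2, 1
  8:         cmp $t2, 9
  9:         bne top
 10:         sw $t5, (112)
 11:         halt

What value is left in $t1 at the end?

after li $t5, 1: $t5=1
after li $t2, 4: $t2=4
after li $t1, 100: $t1=100
after lw $t5, 0($t1): $t5=M[100]=11
after and $t5, $t5, 31: $t5=11&31=11
after add $t1, $t1, 4: $t1=100+4=104
after add $t2, $t2, 1: $t2=4+1=5
cmp $t2, 9  (cmp 5,9)
bne top: taken
after lw $t5, 0($t1): $t5=M[104]=8
after and $t5, $t5, 31: $t5=8&31=8
after add $t1, $t1, 4: $t1=104+4=108
after add $t2, $t2, 1: $t2=5+1=6
cmp $t2, 9  (cmp 6,9)
bne top: taken
after lw $t5, 0($t1): $t5=M[108]=8
after and $t5, $t5, 31: $t5=8&31=8
after add $t1, $t1, 4: $t1=108+4=112
after add $t2, $t2, 1: $t2=6+1=7
cmp $t2, 9  (cmp 7,9)
bne top: taken
after lw $t5, 0($t1): $t5=M[112]=-2
after and $t5, $t5, 31: $t5=(-2)&31=30
after add $t1, $t1, 4: $t1=112+4=116
after add $t2, $t2, 1: $t2=7+1=8
cmp $t2, 9  (cmp 8,9)
bne top: taken
after lw $t5, 0($t1): $t5=M[116]=6
after and $t5, $t5, 31: $t5=6&31=6
after add $t1, $t1, 4: $t1=116+4=120
after add $t2, $t2, 1: $t2=8+1=9
cmp $t2, 9  (cmp 9,9)
bne top: not taken
sw $t5, (112) → M[112]=6
halt.

120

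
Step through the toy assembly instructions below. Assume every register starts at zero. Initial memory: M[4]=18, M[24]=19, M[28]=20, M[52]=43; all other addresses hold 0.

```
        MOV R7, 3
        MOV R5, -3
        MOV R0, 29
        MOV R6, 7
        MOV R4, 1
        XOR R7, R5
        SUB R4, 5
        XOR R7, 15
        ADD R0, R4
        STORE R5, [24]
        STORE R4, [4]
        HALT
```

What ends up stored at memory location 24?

after MOV R7, 3: R7=3
after MOV R5, -3: R5=-3
after MOV R0, 29: R0=29
after MOV R6, 7: R6=7
after MOV R4, 1: R4=1
after XOR R7, R5: R7=3^(-3)=-2
after SUB R4, 5: R4=1-5=-4
after XOR R7, 15: R7=(-2)^15=-15
after ADD R0, R4: R0=29+(-4)=25
STORE R5, [24] → M[24]=-3
STORE R4, [4] → M[4]=-4
halt.

-3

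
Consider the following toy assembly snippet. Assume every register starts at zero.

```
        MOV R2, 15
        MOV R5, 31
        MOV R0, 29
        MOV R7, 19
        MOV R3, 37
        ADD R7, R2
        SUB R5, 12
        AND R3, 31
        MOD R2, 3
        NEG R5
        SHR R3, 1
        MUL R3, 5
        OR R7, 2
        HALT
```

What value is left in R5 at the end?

-19

after MOV R2, 15: R2=15
after MOV R5, 31: R5=31
after MOV R0, 29: R0=29
after MOV R7, 19: R7=19
after MOV R3, 37: R3=37
after ADD R7, R2: R7=19+15=34
after SUB R5, 12: R5=31-12=19
after AND R3, 31: R3=37&31=5
after MOD R2, 3: R2=15%3=0
after NEG R5: R5=-(19)=-19
after SHR R3, 1: R3=5>>1=2
after MUL R3, 5: R3=2*5=10
after OR R7, 2: R7=34|2=34
halt.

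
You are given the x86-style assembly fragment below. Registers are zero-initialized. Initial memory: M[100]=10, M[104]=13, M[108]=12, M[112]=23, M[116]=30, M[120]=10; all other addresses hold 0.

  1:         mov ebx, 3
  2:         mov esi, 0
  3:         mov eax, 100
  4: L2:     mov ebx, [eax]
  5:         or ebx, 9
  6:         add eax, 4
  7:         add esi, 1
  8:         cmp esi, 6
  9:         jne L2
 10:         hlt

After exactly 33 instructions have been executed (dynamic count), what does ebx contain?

31

mov ebx, 3 → ebx=3
mov esi, 0 → esi=0
mov eax, 100 → eax=100
mov ebx, [eax] → ebx=M[100]=10
or ebx, 9 → ebx=10|9=11
add eax, 4 → eax=100+4=104
add esi, 1 → esi=0+1=1
cmp esi, 6  (cmp 1,6)
jne L2: taken
mov ebx, [eax] → ebx=M[104]=13
or ebx, 9 → ebx=13|9=13
add eax, 4 → eax=104+4=108
add esi, 1 → esi=1+1=2
cmp esi, 6  (cmp 2,6)
jne L2: taken
mov ebx, [eax] → ebx=M[108]=12
or ebx, 9 → ebx=12|9=13
add eax, 4 → eax=108+4=112
add esi, 1 → esi=2+1=3
cmp esi, 6  (cmp 3,6)
jne L2: taken
mov ebx, [eax] → ebx=M[112]=23
or ebx, 9 → ebx=23|9=31
add eax, 4 → eax=112+4=116
add esi, 1 → esi=3+1=4
cmp esi, 6  (cmp 4,6)
jne L2: taken
mov ebx, [eax] → ebx=M[116]=30
or ebx, 9 → ebx=30|9=31
add eax, 4 → eax=116+4=120
add esi, 1 → esi=4+1=5
cmp esi, 6  (cmp 5,6)
jne L2: taken
After step 33: ebx = 31.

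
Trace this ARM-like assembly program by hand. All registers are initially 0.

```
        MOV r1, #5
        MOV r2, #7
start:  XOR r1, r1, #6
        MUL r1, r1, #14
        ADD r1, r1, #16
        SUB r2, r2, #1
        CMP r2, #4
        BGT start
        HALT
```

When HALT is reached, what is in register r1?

12084

r1=5
r2=7
r1=5^6=3
r1=3*14=42
r1=42+16=58
r2=7-1=6
CMP r2, #4  (cmp 6,4)
BGT start: taken
r1=58^6=60
r1=60*14=840
r1=840+16=856
r2=6-1=5
CMP r2, #4  (cmp 5,4)
BGT start: taken
r1=856^6=862
r1=862*14=12068
r1=12068+16=12084
r2=5-1=4
CMP r2, #4  (cmp 4,4)
BGT start: not taken
halt.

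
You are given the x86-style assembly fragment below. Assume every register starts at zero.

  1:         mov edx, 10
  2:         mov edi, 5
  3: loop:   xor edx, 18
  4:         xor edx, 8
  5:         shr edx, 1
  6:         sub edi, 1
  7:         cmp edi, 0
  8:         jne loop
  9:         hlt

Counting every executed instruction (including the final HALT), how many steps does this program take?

33

mov edx, 10 → edx=10
mov edi, 5 → edi=5
xor edx, 18 → edx=10^18=24
xor edx, 8 → edx=24^8=16
shr edx, 1 → edx=16>>1=8
sub edi, 1 → edi=5-1=4
cmp edi, 0  (cmp 4,0)
jne loop: taken
xor edx, 18 → edx=8^18=26
xor edx, 8 → edx=26^8=18
shr edx, 1 → edx=18>>1=9
sub edi, 1 → edi=4-1=3
cmp edi, 0  (cmp 3,0)
jne loop: taken
xor edx, 18 → edx=9^18=27
xor edx, 8 → edx=27^8=19
shr edx, 1 → edx=19>>1=9
sub edi, 1 → edi=3-1=2
cmp edi, 0  (cmp 2,0)
jne loop: taken
xor edx, 18 → edx=9^18=27
xor edx, 8 → edx=27^8=19
shr edx, 1 → edx=19>>1=9
sub edi, 1 → edi=2-1=1
cmp edi, 0  (cmp 1,0)
jne loop: taken
xor edx, 18 → edx=9^18=27
xor edx, 8 → edx=27^8=19
shr edx, 1 → edx=19>>1=9
sub edi, 1 → edi=1-1=0
cmp edi, 0  (cmp 0,0)
jne loop: not taken
halt.
Total executed instructions: 33.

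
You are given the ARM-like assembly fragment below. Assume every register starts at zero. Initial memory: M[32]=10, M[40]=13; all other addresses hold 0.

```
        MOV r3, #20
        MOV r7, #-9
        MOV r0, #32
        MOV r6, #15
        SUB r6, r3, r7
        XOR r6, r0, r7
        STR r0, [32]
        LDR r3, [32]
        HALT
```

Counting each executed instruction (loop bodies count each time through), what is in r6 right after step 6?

-41

MOV r3, #20 → r3=20
MOV r7, #-9 → r7=-9
MOV r0, #32 → r0=32
MOV r6, #15 → r6=15
SUB r6, r3, r7 → r6=20-(-9)=29
XOR r6, r0, r7 → r6=32^(-9)=-41
After step 6: r6 = -41.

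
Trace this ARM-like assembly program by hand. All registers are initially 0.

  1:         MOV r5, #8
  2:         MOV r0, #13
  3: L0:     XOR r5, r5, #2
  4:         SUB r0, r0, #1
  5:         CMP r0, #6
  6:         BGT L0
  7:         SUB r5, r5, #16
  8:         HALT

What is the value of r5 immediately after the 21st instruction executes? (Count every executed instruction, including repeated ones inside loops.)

10

after MOV r5, #8: r5=8
after MOV r0, #13: r0=13
after XOR r5, r5, #2: r5=8^2=10
after SUB r0, r0, #1: r0=13-1=12
CMP r0, #6  (cmp 12,6)
BGT L0: taken
after XOR r5, r5, #2: r5=10^2=8
after SUB r0, r0, #1: r0=12-1=11
CMP r0, #6  (cmp 11,6)
BGT L0: taken
after XOR r5, r5, #2: r5=8^2=10
after SUB r0, r0, #1: r0=11-1=10
CMP r0, #6  (cmp 10,6)
BGT L0: taken
after XOR r5, r5, #2: r5=10^2=8
after SUB r0, r0, #1: r0=10-1=9
CMP r0, #6  (cmp 9,6)
BGT L0: taken
after XOR r5, r5, #2: r5=8^2=10
after SUB r0, r0, #1: r0=9-1=8
CMP r0, #6  (cmp 8,6)
After step 21: r5 = 10.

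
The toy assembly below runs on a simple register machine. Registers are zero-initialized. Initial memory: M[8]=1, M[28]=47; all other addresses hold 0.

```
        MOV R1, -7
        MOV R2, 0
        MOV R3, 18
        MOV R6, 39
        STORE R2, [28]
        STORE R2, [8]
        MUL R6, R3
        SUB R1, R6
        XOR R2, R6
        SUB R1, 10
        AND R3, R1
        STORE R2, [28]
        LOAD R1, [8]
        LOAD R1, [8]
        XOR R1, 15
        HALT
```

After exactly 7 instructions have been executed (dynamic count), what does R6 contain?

R1=-7
R2=0
R3=18
R6=39
STORE R2, [28] → M[28]=0
STORE R2, [8] → M[8]=0
R6=39*18=702
After step 7: R6 = 702.

702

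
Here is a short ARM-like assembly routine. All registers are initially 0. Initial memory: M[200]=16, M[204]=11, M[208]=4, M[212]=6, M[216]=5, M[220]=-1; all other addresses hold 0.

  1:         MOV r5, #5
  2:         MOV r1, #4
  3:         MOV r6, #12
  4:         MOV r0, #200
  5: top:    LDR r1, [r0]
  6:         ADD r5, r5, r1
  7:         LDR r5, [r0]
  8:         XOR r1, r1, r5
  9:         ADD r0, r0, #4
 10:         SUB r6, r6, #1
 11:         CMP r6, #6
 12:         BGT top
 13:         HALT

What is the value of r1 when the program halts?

r5=5
r1=4
r6=12
r0=200
r1=M[200]=16
r5=5+16=21
r5=M[200]=16
r1=16^16=0
r0=200+4=204
r6=12-1=11
CMP r6, #6  (cmp 11,6)
BGT top: taken
r1=M[204]=11
r5=16+11=27
r5=M[204]=11
r1=11^11=0
r0=204+4=208
r6=11-1=10
CMP r6, #6  (cmp 10,6)
BGT top: taken
r1=M[208]=4
r5=11+4=15
r5=M[208]=4
r1=4^4=0
r0=208+4=212
r6=10-1=9
CMP r6, #6  (cmp 9,6)
BGT top: taken
r1=M[212]=6
r5=4+6=10
r5=M[212]=6
r1=6^6=0
r0=212+4=216
r6=9-1=8
CMP r6, #6  (cmp 8,6)
BGT top: taken
r1=M[216]=5
r5=6+5=11
r5=M[216]=5
r1=5^5=0
r0=216+4=220
r6=8-1=7
CMP r6, #6  (cmp 7,6)
BGT top: taken
r1=M[220]=-1
r5=5+(-1)=4
r5=M[220]=-1
r1=(-1)^(-1)=0
r0=220+4=224
r6=7-1=6
CMP r6, #6  (cmp 6,6)
BGT top: not taken
halt.

0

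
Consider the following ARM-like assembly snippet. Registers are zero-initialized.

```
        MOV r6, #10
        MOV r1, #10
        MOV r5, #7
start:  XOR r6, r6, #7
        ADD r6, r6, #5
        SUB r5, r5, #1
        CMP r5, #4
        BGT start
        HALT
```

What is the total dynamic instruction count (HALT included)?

MOV r6, #10 → r6=10
MOV r1, #10 → r1=10
MOV r5, #7 → r5=7
XOR r6, r6, #7 → r6=10^7=13
ADD r6, r6, #5 → r6=13+5=18
SUB r5, r5, #1 → r5=7-1=6
CMP r5, #4  (cmp 6,4)
BGT start: taken
XOR r6, r6, #7 → r6=18^7=21
ADD r6, r6, #5 → r6=21+5=26
SUB r5, r5, #1 → r5=6-1=5
CMP r5, #4  (cmp 5,4)
BGT start: taken
XOR r6, r6, #7 → r6=26^7=29
ADD r6, r6, #5 → r6=29+5=34
SUB r5, r5, #1 → r5=5-1=4
CMP r5, #4  (cmp 4,4)
BGT start: not taken
halt.
Total executed instructions: 19.

19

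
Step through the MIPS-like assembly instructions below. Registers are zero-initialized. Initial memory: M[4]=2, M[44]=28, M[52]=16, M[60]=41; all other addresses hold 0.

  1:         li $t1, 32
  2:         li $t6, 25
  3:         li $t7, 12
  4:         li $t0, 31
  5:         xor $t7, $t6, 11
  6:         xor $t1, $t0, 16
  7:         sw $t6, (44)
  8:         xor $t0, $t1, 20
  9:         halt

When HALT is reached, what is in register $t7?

18

after li $t1, 32: $t1=32
after li $t6, 25: $t6=25
after li $t7, 12: $t7=12
after li $t0, 31: $t0=31
after xor $t7, $t6, 11: $t7=25^11=18
after xor $t1, $t0, 16: $t1=31^16=15
sw $t6, (44) → M[44]=25
after xor $t0, $t1, 20: $t0=15^20=27
halt.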